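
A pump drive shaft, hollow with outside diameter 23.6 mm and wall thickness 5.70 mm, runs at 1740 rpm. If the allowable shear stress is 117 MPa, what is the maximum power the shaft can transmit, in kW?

51.1 kW

J = π(d_o⁴ − d_i⁴)/32 = π(0.0236⁴ − 0.0122⁴)/32 = 2.828×10^-8 m⁴.
T_max = τ_allow·J/r = 1.17×10^8 × 2.828×10^-8 / 0.0118 = 280.4 N·m.
ω = 2π·1740/60 = 182.2 rad/s, so P_max = T_max·ω = 5.109×10^4 W.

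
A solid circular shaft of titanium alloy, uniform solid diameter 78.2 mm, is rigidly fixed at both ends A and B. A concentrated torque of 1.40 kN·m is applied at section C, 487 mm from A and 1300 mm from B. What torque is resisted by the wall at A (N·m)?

1020 N·m

With uniform GJ and both ends fixed, compatibility θ_AC = θ_CB gives T_A·a = T_B·b, together with T_A + T_B = T₀.
T_A = T₀·b/(a+b) = 1400·1300/1787 = 1018 N·m; T_B = 381.5 N·m.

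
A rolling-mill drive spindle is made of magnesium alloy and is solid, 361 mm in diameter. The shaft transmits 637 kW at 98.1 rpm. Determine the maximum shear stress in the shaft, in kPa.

6710 kPa

ω = 2π·98.1/60 = 10.27 rad/s, so T = P/ω = 637×10³ / 10.27 = 62010 N·m.
J = πd⁴/32 = π(0.361)⁴/32 = 1.667×10^-3 m⁴.
τ_max = T·r/J = 62010 × 0.180 / 1.667×10^-3 = 6.713×10^6 Pa.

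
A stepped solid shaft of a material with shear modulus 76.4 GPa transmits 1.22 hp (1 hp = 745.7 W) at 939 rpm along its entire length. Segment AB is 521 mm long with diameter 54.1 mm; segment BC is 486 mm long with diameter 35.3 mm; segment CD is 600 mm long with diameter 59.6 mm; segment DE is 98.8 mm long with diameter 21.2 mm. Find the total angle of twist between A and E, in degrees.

0.0643°

ω = 2π·939/60 = 98.33 rad/s, so T = P/ω = 1.22×745.7 / 98.33 = 9.252 N·m.
J_AB = π(0.0541)⁴/32 = 8.41×10^-7 m⁴; J_BC = π(0.0353)⁴/32 = 1.52×10^-7 m⁴; J_CD = π(0.0596)⁴/32 = 1.24×10^-6 m⁴; J_DE = π(0.0212)⁴/32 = 1.98×10^-8 m⁴.
θ = (T/G)·Σ L_i/J_i = (9.252/76.4×10⁹)·(0.521/8.41×10^-7 + 0.486/1.52×10^-7 + 0.600/1.24×10^-6 + 0.0988/1.98×10^-8) = 1.123×10^-3 rad.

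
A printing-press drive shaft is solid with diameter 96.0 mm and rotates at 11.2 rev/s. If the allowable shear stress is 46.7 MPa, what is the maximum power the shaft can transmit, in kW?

571 kW

J = πd⁴/32 = π(0.0960)⁴/32 = 8.338×10^-6 m⁴.
T_max = τ_allow·J/r = 4.67×10^7 × 8.338×10^-6 / 0.0480 = 8113 N·m.
ω = 2π·11.2 = 70.37 rad/s, so P_max = T_max·ω = 5.709×10^5 W.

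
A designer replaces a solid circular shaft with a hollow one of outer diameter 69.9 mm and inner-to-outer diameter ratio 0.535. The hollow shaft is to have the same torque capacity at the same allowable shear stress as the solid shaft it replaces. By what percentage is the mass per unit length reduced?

24.4 %

Equal τ_max and T ⇒ the solid shaft needs d_s³ = d_o³(1−k⁴), so d_s = 69.9·(1−0.535⁴)^(1/3) = 67.94 mm.
Area ratio A_h/A_s = d_o²(1−k²)/d_s² = (1−k²)/(1−k⁴)^(2/3) = 0.7556.
Mass saving = 1 − 0.7556 = 24.4 %.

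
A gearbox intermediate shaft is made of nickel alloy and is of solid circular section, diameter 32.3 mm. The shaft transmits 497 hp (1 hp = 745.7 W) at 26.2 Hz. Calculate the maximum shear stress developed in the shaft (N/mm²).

340 N/mm²

ω = 2π·26.2 = 164.6 rad/s, so T = P/ω = 497×745.7 / 164.6 = 2251 N·m.
J = πd⁴/32 = π(0.0323)⁴/32 = 1.069×10^-7 m⁴.
τ_max = T·r/J = 2251 × 0.0161 / 1.069×10^-7 = 3.403×10^8 Pa.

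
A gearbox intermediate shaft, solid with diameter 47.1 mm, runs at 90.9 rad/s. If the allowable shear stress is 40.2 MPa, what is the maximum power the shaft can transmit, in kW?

75.0 kW

J = πd⁴/32 = π(0.0471)⁴/32 = 4.832×10^-7 m⁴.
T_max = τ_allow·J/r = 4.02×10^7 × 4.832×10^-7 / 0.0236 = 824.7 N·m.
ω = 90.9 rad/s, so P_max = T_max·ω = 7.497×10^4 W.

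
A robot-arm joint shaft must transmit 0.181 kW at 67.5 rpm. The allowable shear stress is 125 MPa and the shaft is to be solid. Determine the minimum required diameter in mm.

ω = 2π·67.5/60 = 7.069 rad/s, so T = P/ω = 0.181×10³ / 7.069 = 25.61 N·m.
For a solid shaft τ_max = 16T/(πd³), so d = (16T/(π τ_allow))^(1/3) = (16·25.61/(π·1.25×10^8))^(1/3) = 0.01014 m.

10.1 mm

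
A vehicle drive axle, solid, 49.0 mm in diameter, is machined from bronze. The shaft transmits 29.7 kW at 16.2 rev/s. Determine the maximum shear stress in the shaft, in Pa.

ω = 2π·16.2 = 101.8 rad/s, so T = P/ω = 29.7×10³ / 101.8 = 291.8 N·m.
J = πd⁴/32 = π(0.0490)⁴/32 = 5.660×10^-7 m⁴.
τ_max = T·r/J = 291.8 × 0.0245 / 5.660×10^-7 = 1.263×10^7 Pa.

1.26e7 Pa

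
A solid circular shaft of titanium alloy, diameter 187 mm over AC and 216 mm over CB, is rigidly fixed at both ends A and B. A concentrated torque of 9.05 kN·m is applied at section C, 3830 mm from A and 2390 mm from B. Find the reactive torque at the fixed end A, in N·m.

Compatibility: T_A·a/J_AC = T_B·b/J_CB with T_A + T_B = T₀.
J_AC = 1.20×10^-4 m⁴, J_CB = 2.14×10^-4 m⁴, so T_A = T₀·(J_AC/a)/((J_AC/a)+(J_CB/b)) = 2349 N·m, T_B = 6701 N·m.

2350 N·m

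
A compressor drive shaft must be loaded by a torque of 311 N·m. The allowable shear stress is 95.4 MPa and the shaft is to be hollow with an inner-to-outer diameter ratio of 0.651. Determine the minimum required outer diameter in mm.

27.3 mm

For a hollow shaft with d_i/d_o = 0.651: τ_max = 16T/(π d_o³ (1−k⁴)), so d_o = [16T/(π τ_allow (1−k⁴))]^(1/3) = [16·311.0/(π·9.54×10^7·0.8204)]^(1/3) = 0.02725 m.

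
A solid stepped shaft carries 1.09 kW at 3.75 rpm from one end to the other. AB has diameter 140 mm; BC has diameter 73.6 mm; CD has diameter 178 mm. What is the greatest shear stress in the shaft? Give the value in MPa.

ω = 2π·3.75/60 = 0.3927 rad/s, so T = P/ω = 1.09×10³ / 0.3927 = 2776 N·m.
Under the same torque, τ_max = 16T/(πd³) is largest where d is smallest — segment BC (d = 73.6 mm).
τ_max = 16·2776/(π·(0.0736)³) = 3.546×10^7 Pa.

35.5 MPa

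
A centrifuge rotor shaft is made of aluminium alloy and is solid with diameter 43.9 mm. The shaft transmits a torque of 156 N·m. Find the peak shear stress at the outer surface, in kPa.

J = πd⁴/32 = π(0.0439)⁴/32 = 3.646×10^-7 m⁴.
τ_max = T·r/J = 156.0 × 0.0220 / 3.646×10^-7 = 9.391×10^6 Pa.

9390 kPa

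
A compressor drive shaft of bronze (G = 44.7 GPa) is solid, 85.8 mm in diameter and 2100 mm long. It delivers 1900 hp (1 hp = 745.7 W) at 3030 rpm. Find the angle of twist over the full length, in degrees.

ω = 2π·3030/60 = 317.3 rad/s, so T = P/ω = 1900×745.7 / 317.3 = 4465 N·m.
J = πd⁴/32 = π(0.0858)⁴/32 = 5.320×10^-6 m⁴.
θ = T·L/(G·J) = 4465 × 2.10 / (44.7×10⁹ × 5.320×10^-6) = 0.03943 rad.

2.26°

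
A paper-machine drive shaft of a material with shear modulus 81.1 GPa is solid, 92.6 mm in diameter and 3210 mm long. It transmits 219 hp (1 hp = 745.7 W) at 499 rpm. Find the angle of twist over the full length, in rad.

ω = 2π·499/60 = 52.26 rad/s, so T = P/ω = 219×745.7 / 52.26 = 3125 N·m.
J = πd⁴/32 = π(0.0926)⁴/32 = 7.218×10^-6 m⁴.
θ = T·L/(G·J) = 3125 × 3.21 / (81.1×10⁹ × 7.218×10^-6) = 0.01714 rad.

0.0171 rad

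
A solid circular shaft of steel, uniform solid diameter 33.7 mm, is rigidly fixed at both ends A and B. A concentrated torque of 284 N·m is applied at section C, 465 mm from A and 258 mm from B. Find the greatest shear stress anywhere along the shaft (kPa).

With uniform GJ and both ends fixed, compatibility θ_AC = θ_CB gives T_A·a = T_B·b, together with T_A + T_B = T₀.
T_A = T₀·b/(a+b) = 284.0·258/723.0 = 101.3 N·m; T_B = 182.7 N·m.
τ in each portion: τ_AC = 1.35×10^7 Pa, τ_CB = 2.43×10^7 Pa; maximum is in CB.
τ_max = T_CB·r/J = 182.7·0.0169/1.27×10^-7 = 2.431×10^7 Pa.

24300 kPa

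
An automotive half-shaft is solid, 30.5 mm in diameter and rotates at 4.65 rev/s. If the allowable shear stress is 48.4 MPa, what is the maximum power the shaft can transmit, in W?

7880 W

J = πd⁴/32 = π(0.0305)⁴/32 = 8.496×10^-8 m⁴.
T_max = τ_allow·J/r = 4.84×10^7 × 8.496×10^-8 / 0.0152 = 269.6 N·m.
ω = 2π·4.65 = 29.22 rad/s, so P_max = T_max·ω = 7878 W.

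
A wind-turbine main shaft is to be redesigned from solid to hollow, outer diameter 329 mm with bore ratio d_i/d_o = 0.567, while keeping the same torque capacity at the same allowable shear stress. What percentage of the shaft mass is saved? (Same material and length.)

Equal τ_max and T ⇒ the solid shaft needs d_s³ = d_o³(1−k⁴), so d_s = 329·(1−0.567⁴)^(1/3) = 317.3 mm.
Area ratio A_h/A_s = d_o²(1−k²)/d_s² = (1−k²)/(1−k⁴)^(2/3) = 0.7297.
Mass saving = 1 − 0.7297 = 27.0 %.

27.0 %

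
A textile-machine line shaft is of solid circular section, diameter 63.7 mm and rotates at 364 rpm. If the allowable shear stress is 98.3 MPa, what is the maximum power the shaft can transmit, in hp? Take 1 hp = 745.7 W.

J = πd⁴/32 = π(0.0637)⁴/32 = 1.616×10^-6 m⁴.
T_max = τ_allow·J/r = 9.83×10^7 × 1.616×10^-6 / 0.0319 = 4989 N·m.
ω = 2π·364/60 = 38.12 rad/s, so P_max = T_max·ω = 1.902×10^5 W.

255 hp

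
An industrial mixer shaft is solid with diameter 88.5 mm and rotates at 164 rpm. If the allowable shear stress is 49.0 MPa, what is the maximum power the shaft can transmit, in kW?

115 kW

J = πd⁴/32 = π(0.0885)⁴/32 = 6.022×10^-6 m⁴.
T_max = τ_allow·J/r = 4.90×10^7 × 6.022×10^-6 / 0.0442 = 6669 N·m.
ω = 2π·164/60 = 17.17 rad/s, so P_max = T_max·ω = 1.145×10^5 W.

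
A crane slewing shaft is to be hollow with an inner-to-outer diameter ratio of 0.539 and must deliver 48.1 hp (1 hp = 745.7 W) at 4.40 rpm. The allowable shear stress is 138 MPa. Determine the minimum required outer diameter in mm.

ω = 2π·4.40/60 = 0.4608 rad/s, so T = P/ω = 48.1×745.7 / 0.4608 = 77840 N·m.
For a hollow shaft with d_i/d_o = 0.539: τ_max = 16T/(π d_o³ (1−k⁴)), so d_o = [16T/(π τ_allow (1−k⁴))]^(1/3) = [16·77840/(π·1.38×10^8·0.9156)]^(1/3) = 0.1464 m.

146 mm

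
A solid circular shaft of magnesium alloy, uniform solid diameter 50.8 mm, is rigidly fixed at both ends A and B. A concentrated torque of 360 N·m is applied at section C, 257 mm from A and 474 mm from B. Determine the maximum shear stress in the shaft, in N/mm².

With uniform GJ and both ends fixed, compatibility θ_AC = θ_CB gives T_A·a = T_B·b, together with T_A + T_B = T₀.
T_A = T₀·b/(a+b) = 360.0·474/731.0 = 233.4 N·m; T_B = 126.6 N·m.
τ in each portion: τ_AC = 9.07×10^6 Pa, τ_CB = 4.92×10^6 Pa; maximum is in AC.
τ_max = T_AC·r/J = 233.4·0.0254/6.54×10^-7 = 9.069×10^6 Pa.

9.07 N/mm²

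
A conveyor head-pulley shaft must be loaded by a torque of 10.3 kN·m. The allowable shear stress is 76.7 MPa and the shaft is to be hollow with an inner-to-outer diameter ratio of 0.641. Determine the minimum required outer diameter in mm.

93.7 mm

For a hollow shaft with d_i/d_o = 0.641: τ_max = 16T/(π d_o³ (1−k⁴)), so d_o = [16T/(π τ_allow (1−k⁴))]^(1/3) = [16·10300/(π·7.67×10^7·0.8312)]^(1/3) = 0.09371 m.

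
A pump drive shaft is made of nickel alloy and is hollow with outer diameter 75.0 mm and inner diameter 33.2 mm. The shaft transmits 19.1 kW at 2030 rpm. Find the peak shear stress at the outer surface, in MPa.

ω = 2π·2030/60 = 212.6 rad/s, so T = P/ω = 19.1×10³ / 212.6 = 89.85 N·m.
J = π(d_o⁴ − d_i⁴)/32 = π(0.0750⁴ − 0.0332⁴)/32 = 2.987×10^-6 m⁴.
τ_max = T·r/J = 89.85 × 0.0375 / 2.987×10^-6 = 1.128×10^6 Pa.

1.13 MPa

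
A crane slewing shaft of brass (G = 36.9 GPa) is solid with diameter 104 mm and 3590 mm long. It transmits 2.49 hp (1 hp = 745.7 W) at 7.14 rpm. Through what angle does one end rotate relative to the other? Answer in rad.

ω = 2π·7.14/60 = 0.7477 rad/s, so T = P/ω = 2.49×745.7 / 0.7477 = 2483 N·m.
J = πd⁴/32 = π(0.104)⁴/32 = 1.149×10^-5 m⁴.
θ = T·L/(G·J) = 2483 × 3.59 / (36.9×10⁹ × 1.149×10^-5) = 0.02104 rad.

0.0210 rad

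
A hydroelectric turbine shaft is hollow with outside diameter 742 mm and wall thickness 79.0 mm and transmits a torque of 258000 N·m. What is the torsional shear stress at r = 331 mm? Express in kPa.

4660 kPa

J = π(d_o⁴ − d_i⁴)/32 = π(0.742⁴ − 0.584⁴)/32 = 0.01834 m⁴.
Shear stress varies linearly with radius: τ = T·r/J = 258000 × 0.331 / 0.01834 = 4.657×10^6 Pa.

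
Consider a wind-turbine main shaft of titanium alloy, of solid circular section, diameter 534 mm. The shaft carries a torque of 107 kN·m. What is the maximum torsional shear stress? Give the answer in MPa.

J = πd⁴/32 = π(0.534)⁴/32 = 7.983×10^-3 m⁴.
τ_max = T·r/J = 107000 × 0.267 / 7.983×10^-3 = 3.579×10^6 Pa.

3.58 MPa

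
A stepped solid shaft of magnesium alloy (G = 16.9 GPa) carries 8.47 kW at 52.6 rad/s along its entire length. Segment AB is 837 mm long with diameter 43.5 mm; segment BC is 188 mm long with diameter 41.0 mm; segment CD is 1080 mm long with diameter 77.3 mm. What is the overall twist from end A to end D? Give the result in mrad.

ω = 52.6 rad/s, so T = P/ω = 8.47×10³ / 52.60 = 161.0 N·m.
J_AB = π(0.0435)⁴/32 = 3.52×10^-7 m⁴; J_BC = π(0.0410)⁴/32 = 2.77×10^-7 m⁴; J_CD = π(0.0773)⁴/32 = 3.51×10^-6 m⁴.
θ = (T/G)·Σ L_i/J_i = (161.0/16.9×10⁹)·(0.837/3.52×10^-7 + 0.188/2.77×10^-7 + 1.08/3.51×10^-6) = 0.03208 rad.

32.1 mrad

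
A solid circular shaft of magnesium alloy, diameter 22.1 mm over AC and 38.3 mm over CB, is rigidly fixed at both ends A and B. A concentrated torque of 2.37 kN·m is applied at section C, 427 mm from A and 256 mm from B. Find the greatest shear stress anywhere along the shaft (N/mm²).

201 N/mm²

Compatibility: T_A·a/J_AC = T_B·b/J_CB with T_A + T_B = T₀.
J_AC = 2.34×10^-8 m⁴, J_CB = 2.11×10^-7 m⁴, so T_A = T₀·(J_AC/a)/((J_AC/a)+(J_CB/b)) = 147.7 N·m, T_B = 2222 N·m.
τ in each portion: τ_AC = 6.97×10^7 Pa, τ_CB = 2.01×10^8 Pa; maximum is in CB.
τ_max = T_CB·r/J = 2222·0.0191/2.11×10^-7 = 2.015×10^8 Pa.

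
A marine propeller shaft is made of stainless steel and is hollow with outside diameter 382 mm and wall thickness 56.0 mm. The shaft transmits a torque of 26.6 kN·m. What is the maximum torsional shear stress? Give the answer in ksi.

J = π(d_o⁴ − d_i⁴)/32 = π(0.382⁴ − 0.270⁴)/32 = 1.569×10^-3 m⁴.
τ_max = T·r/J = 26600 × 0.191 / 1.569×10^-3 = 3.239×10^6 Pa.

0.470 ksi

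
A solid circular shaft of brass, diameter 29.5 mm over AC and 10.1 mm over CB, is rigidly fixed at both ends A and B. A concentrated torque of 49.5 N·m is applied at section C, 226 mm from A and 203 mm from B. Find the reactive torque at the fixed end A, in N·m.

48.8 N·m

Compatibility: T_A·a/J_AC = T_B·b/J_CB with T_A + T_B = T₀.
J_AC = 7.44×10^-8 m⁴, J_CB = 1.02×10^-9 m⁴, so T_A = T₀·(J_AC/a)/((J_AC/a)+(J_CB/b)) = 48.75 N·m, T_B = 0.7458 N·m.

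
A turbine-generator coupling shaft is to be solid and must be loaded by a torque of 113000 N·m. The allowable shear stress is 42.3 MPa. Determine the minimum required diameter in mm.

For a solid shaft τ_max = 16T/(πd³), so d = (16T/(π τ_allow))^(1/3) = (16·113000/(π·4.23×10^7))^(1/3) = 0.2387 m.

239 mm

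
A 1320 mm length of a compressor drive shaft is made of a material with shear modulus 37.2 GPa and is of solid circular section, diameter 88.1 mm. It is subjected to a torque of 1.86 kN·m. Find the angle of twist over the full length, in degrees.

0.639°

J = πd⁴/32 = π(0.0881)⁴/32 = 5.914×10^-6 m⁴.
θ = T·L/(G·J) = 1860 × 1.32 / (37.2×10⁹ × 5.914×10^-6) = 0.01116 rad.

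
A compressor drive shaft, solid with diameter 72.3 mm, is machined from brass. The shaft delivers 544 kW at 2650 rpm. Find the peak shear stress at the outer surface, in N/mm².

26.4 N/mm²

ω = 2π·2650/60 = 277.5 rad/s, so T = P/ω = 544×10³ / 277.5 = 1960 N·m.
J = πd⁴/32 = π(0.0723)⁴/32 = 2.683×10^-6 m⁴.
τ_max = T·r/J = 1960 × 0.0362 / 2.683×10^-6 = 2.642×10^7 Pa.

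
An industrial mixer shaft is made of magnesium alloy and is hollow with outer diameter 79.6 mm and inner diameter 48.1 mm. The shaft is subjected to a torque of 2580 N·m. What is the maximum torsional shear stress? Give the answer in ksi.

4.36 ksi

J = π(d_o⁴ − d_i⁴)/32 = π(0.0796⁴ − 0.0481⁴)/32 = 3.416×10^-6 m⁴.
τ_max = T·r/J = 2580 × 0.0398 / 3.416×10^-6 = 3.006×10^7 Pa.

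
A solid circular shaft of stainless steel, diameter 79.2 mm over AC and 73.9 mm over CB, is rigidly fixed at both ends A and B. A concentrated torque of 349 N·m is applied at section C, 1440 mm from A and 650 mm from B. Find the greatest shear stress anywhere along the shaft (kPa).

2760 kPa

Compatibility: T_A·a/J_AC = T_B·b/J_CB with T_A + T_B = T₀.
J_AC = 3.86×10^-6 m⁴, J_CB = 2.93×10^-6 m⁴, so T_A = T₀·(J_AC/a)/((J_AC/a)+(J_CB/b)) = 130.3 N·m, T_B = 218.7 N·m.
τ in each portion: τ_AC = 1.34×10^6 Pa, τ_CB = 2.76×10^6 Pa; maximum is in CB.
τ_max = T_CB·r/J = 218.7·0.0370/2.93×10^-6 = 2.760×10^6 Pa.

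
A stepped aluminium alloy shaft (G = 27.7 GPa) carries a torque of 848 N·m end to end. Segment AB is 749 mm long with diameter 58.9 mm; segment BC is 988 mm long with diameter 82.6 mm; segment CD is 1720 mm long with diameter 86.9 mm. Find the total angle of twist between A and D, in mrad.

35.4 mrad

J_AB = π(0.0589)⁴/32 = 1.18×10^-6 m⁴; J_BC = π(0.0826)⁴/32 = 4.57×10^-6 m⁴; J_CD = π(0.0869)⁴/32 = 5.60×10^-6 m⁴.
θ = (T/G)·Σ L_i/J_i = (848.0/27.7×10⁹)·(0.749/1.18×10^-6 + 0.988/4.57×10^-6 + 1.72/5.60×10^-6) = 0.03543 rad.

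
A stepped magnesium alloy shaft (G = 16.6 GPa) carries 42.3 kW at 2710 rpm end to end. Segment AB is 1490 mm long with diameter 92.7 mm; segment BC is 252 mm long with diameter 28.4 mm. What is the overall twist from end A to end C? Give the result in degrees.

ω = 2π·2710/60 = 283.8 rad/s, so T = P/ω = 42.3×10³ / 283.8 = 149.1 N·m.
J_AB = π(0.0927)⁴/32 = 7.25×10^-6 m⁴; J_BC = π(0.0284)⁴/32 = 6.39×10^-8 m⁴.
θ = (T/G)·Σ L_i/J_i = (149.1/16.6×10⁹)·(1.49/7.25×10^-6 + 0.252/6.39×10^-8) = 0.03727 rad.

2.14°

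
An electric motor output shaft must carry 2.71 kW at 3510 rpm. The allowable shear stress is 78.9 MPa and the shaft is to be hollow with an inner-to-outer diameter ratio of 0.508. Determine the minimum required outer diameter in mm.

7.99 mm

ω = 2π·3510/60 = 367.6 rad/s, so T = P/ω = 2.71×10³ / 367.6 = 7.373 N·m.
For a hollow shaft with d_i/d_o = 0.508: τ_max = 16T/(π d_o³ (1−k⁴)), so d_o = [16T/(π τ_allow (1−k⁴))]^(1/3) = [16·7.373/(π·7.89×10^7·0.9334)]^(1/3) = 0.007989 m.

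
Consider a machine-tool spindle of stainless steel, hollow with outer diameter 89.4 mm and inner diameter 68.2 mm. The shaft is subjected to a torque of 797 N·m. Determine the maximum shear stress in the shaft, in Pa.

J = π(d_o⁴ − d_i⁴)/32 = π(0.0894⁴ − 0.0682⁴)/32 = 4.147×10^-6 m⁴.
τ_max = T·r/J = 797.0 × 0.0447 / 4.147×10^-6 = 8.590×10^6 Pa.

8.59e6 Pa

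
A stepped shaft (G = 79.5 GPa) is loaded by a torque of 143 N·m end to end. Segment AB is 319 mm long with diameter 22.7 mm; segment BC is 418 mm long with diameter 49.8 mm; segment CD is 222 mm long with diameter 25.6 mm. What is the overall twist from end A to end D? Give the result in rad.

0.0327 rad

J_AB = π(0.0227)⁴/32 = 2.61×10^-8 m⁴; J_BC = π(0.0498)⁴/32 = 6.04×10^-7 m⁴; J_CD = π(0.0256)⁴/32 = 4.22×10^-8 m⁴.
θ = (T/G)·Σ L_i/J_i = (143.0/79.5×10⁹)·(0.319/2.61×10^-8 + 0.418/6.04×10^-7 + 0.222/4.22×10^-8) = 0.03273 rad.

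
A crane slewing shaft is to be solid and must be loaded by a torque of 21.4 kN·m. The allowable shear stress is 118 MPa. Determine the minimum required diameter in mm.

97.4 mm

For a solid shaft τ_max = 16T/(πd³), so d = (16T/(π τ_allow))^(1/3) = (16·21400/(π·1.18×10^8))^(1/3) = 0.09739 m.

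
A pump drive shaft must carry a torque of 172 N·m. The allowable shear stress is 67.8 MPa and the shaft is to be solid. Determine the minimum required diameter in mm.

23.5 mm

For a solid shaft τ_max = 16T/(πd³), so d = (16T/(π τ_allow))^(1/3) = (16·172.0/(π·6.78×10^7))^(1/3) = 0.02347 m.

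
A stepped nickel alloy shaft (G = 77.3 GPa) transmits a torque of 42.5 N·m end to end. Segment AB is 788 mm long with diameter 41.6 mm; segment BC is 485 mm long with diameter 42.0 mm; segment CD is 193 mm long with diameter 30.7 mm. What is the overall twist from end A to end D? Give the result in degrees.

J_AB = π(0.0416)⁴/32 = 2.94×10^-7 m⁴; J_BC = π(0.0420)⁴/32 = 3.05×10^-7 m⁴; J_CD = π(0.0307)⁴/32 = 8.72×10^-8 m⁴.
θ = (T/G)·Σ L_i/J_i = (42.50/77.3×10⁹)·(0.788/2.94×10^-7 + 0.485/3.05×10^-7 + 0.193/8.72×10^-8) = 3.563×10^-3 rad.

0.204°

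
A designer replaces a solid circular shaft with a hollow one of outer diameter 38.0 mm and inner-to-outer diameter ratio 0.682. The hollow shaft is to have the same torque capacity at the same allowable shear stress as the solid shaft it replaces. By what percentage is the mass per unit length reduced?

Equal τ_max and T ⇒ the solid shaft needs d_s³ = d_o³(1−k⁴), so d_s = 38.0·(1−0.682⁴)^(1/3) = 35.03 mm.
Area ratio A_h/A_s = d_o²(1−k²)/d_s² = (1−k²)/(1−k⁴)^(2/3) = 0.6293.
Mass saving = 1 − 0.6293 = 37.1 %.

37.1 %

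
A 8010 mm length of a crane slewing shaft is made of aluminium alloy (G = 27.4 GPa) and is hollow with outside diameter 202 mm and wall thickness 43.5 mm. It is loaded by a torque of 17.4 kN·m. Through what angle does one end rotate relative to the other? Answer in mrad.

34.8 mrad

J = π(d_o⁴ − d_i⁴)/32 = π(0.202⁴ − 0.115⁴)/32 = 1.463×10^-4 m⁴.
θ = T·L/(G·J) = 17400 × 8.01 / (27.4×10⁹ × 1.463×10^-4) = 0.03477 rad.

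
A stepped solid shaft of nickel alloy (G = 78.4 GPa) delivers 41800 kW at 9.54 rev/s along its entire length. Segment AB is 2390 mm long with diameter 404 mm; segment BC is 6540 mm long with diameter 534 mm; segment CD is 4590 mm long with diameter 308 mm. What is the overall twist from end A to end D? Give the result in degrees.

3.53°

ω = 2π·9.54 = 59.94 rad/s, so T = P/ω = 41800×10³ / 59.94 = 697300 N·m.
J_AB = π(0.404)⁴/32 = 2.62×10^-3 m⁴; J_BC = π(0.534)⁴/32 = 7.98×10^-3 m⁴; J_CD = π(0.308)⁴/32 = 8.83×10^-4 m⁴.
θ = (T/G)·Σ L_i/J_i = (697300/78.4×10⁹)·(2.39/2.62×10^-3 + 6.54/7.98×10^-3 + 4.59/8.83×10^-4) = 0.06163 rad.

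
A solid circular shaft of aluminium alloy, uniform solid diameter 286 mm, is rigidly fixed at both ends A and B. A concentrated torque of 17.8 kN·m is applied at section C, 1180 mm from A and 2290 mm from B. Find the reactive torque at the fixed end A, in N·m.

11700 N·m

With uniform GJ and both ends fixed, compatibility θ_AC = θ_CB gives T_A·a = T_B·b, together with T_A + T_B = T₀.
T_A = T₀·b/(a+b) = 17800·2290/3470 = 11750 N·m; T_B = 6053 N·m.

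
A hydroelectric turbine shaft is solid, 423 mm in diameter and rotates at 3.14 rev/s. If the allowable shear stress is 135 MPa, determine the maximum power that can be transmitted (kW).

J = πd⁴/32 = π(0.423)⁴/32 = 3.143×10^-3 m⁴.
T_max = τ_allow·J/r = 1.35×10^8 × 3.143×10^-3 / 0.211 = 2.006e6 N·m.
ω = 2π·3.14 = 19.73 rad/s, so P_max = T_max·ω = 3.958×10^7 W.

39600 kW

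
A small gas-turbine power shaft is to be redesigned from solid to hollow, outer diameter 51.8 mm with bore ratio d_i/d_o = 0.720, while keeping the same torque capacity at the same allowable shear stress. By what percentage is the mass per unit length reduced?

Equal τ_max and T ⇒ the solid shaft needs d_s³ = d_o³(1−k⁴), so d_s = 51.8·(1−0.720⁴)^(1/3) = 46.67 mm.
Area ratio A_h/A_s = d_o²(1−k²)/d_s² = (1−k²)/(1−k⁴)^(2/3) = 0.5933.
Mass saving = 1 − 0.5933 = 40.7 %.

40.7 %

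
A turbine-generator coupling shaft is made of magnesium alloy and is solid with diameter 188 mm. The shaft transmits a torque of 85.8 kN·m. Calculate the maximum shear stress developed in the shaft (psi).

J = πd⁴/32 = π(0.188)⁴/32 = 1.226×10^-4 m⁴.
τ_max = T·r/J = 85800 × 0.0940 / 1.226×10^-4 = 6.576×10^7 Pa.

9540 psi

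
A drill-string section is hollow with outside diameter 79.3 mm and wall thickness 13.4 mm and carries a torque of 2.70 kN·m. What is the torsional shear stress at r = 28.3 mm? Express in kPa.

J = π(d_o⁴ − d_i⁴)/32 = π(0.0793⁴ − 0.0525⁴)/32 = 3.137×10^-6 m⁴.
Shear stress varies linearly with radius: τ = T·r/J = 2700 × 0.0283 / 3.137×10^-6 = 2.436×10^7 Pa.

24400 kPa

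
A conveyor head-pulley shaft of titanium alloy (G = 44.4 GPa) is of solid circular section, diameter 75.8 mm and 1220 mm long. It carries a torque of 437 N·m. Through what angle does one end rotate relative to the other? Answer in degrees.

0.212°

J = πd⁴/32 = π(0.0758)⁴/32 = 3.241×10^-6 m⁴.
θ = T·L/(G·J) = 437.0 × 1.22 / (44.4×10⁹ × 3.241×10^-6) = 3.705×10^-3 rad.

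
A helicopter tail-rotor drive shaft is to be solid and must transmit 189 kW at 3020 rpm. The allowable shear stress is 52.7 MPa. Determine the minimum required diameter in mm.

38.7 mm

ω = 2π·3020/60 = 316.3 rad/s, so T = P/ω = 189×10³ / 316.3 = 597.6 N·m.
For a solid shaft τ_max = 16T/(πd³), so d = (16T/(π τ_allow))^(1/3) = (16·597.6/(π·5.27×10^7))^(1/3) = 0.03865 m.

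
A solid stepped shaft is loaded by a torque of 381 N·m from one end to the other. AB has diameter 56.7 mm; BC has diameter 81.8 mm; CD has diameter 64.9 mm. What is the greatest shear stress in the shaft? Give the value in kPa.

10600 kPa

Under the same torque, τ_max = 16T/(πd³) is largest where d is smallest — segment AB (d = 56.7 mm).
τ_max = 16·381.0/(π·(0.0567)³) = 1.065×10^7 Pa.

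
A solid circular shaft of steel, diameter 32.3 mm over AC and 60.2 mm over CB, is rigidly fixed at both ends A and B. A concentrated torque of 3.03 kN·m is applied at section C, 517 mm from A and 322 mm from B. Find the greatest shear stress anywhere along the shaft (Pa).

Compatibility: T_A·a/J_AC = T_B·b/J_CB with T_A + T_B = T₀.
J_AC = 1.07×10^-7 m⁴, J_CB = 1.29×10^-6 m⁴, so T_A = T₀·(J_AC/a)/((J_AC/a)+(J_CB/b)) = 148.7 N·m, T_B = 2881 N·m.
τ in each portion: τ_AC = 2.25×10^7 Pa, τ_CB = 6.73×10^7 Pa; maximum is in CB.
τ_max = T_CB·r/J = 2881·0.0301/1.29×10^-6 = 6.726×10^7 Pa.

6.73e7 Pa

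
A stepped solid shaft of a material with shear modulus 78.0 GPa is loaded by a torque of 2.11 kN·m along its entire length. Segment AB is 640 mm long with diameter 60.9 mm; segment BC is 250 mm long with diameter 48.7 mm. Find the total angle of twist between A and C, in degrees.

J_AB = π(0.0609)⁴/32 = 1.35×10^-6 m⁴; J_BC = π(0.0487)⁴/32 = 5.52×10^-7 m⁴.
θ = (T/G)·Σ L_i/J_i = (2110/78.0×10⁹)·(0.640/1.35×10^-6 + 0.250/5.52×10^-7) = 0.02507 rad.

1.44°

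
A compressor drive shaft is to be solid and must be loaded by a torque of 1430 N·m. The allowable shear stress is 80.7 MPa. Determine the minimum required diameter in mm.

For a solid shaft τ_max = 16T/(πd³), so d = (16T/(π τ_allow))^(1/3) = (16·1430/(π·8.07×10^7))^(1/3) = 0.04486 m.

44.9 mm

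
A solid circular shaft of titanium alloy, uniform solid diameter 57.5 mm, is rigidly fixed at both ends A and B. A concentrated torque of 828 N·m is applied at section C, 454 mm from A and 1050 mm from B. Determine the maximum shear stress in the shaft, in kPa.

With uniform GJ and both ends fixed, compatibility θ_AC = θ_CB gives T_A·a = T_B·b, together with T_A + T_B = T₀.
T_A = T₀·b/(a+b) = 828.0·1050/1504 = 578.1 N·m; T_B = 249.9 N·m.
τ in each portion: τ_AC = 1.55×10^7 Pa, τ_CB = 6.70×10^6 Pa; maximum is in AC.
τ_max = T_AC·r/J = 578.1·0.0288/1.07×10^-6 = 1.549×10^7 Pa.

15500 kPa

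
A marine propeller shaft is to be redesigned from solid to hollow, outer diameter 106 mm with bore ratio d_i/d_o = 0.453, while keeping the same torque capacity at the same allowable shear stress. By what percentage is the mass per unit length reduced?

18.2 %

Equal τ_max and T ⇒ the solid shaft needs d_s³ = d_o³(1−k⁴), so d_s = 106·(1−0.453⁴)^(1/3) = 104.5 mm.
Area ratio A_h/A_s = d_o²(1−k²)/d_s² = (1−k²)/(1−k⁴)^(2/3) = 0.8179.
Mass saving = 1 − 0.8179 = 18.2 %.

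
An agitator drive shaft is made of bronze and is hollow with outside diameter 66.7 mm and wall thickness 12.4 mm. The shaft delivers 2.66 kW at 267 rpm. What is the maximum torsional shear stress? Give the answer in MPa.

ω = 2π·267/60 = 27.96 rad/s, so T = P/ω = 2.66×10³ / 27.96 = 95.14 N·m.
J = π(d_o⁴ − d_i⁴)/32 = π(0.0667⁴ − 0.0419⁴)/32 = 1.641×10^-6 m⁴.
τ_max = T·r/J = 95.14 × 0.0334 / 1.641×10^-6 = 1.934×10^6 Pa.

1.93 MPa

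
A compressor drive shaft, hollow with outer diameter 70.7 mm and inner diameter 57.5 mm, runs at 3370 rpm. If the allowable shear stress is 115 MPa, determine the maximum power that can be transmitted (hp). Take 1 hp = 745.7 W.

J = π(d_o⁴ − d_i⁴)/32 = π(0.0707⁴ − 0.0575⁴)/32 = 1.380×10^-6 m⁴.
T_max = τ_allow·J/r = 1.15×10^8 × 1.380×10^-6 / 0.0353 = 4488 N·m.
ω = 2π·3370/60 = 352.9 rad/s, so P_max = T_max·ω = 1.584×10^6 W.

2120 hp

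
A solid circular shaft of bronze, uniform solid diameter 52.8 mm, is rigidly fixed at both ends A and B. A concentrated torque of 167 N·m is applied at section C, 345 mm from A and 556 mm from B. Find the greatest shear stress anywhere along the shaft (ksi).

0.517 ksi

With uniform GJ and both ends fixed, compatibility θ_AC = θ_CB gives T_A·a = T_B·b, together with T_A + T_B = T₀.
T_A = T₀·b/(a+b) = 167.0·556/901.0 = 103.1 N·m; T_B = 63.95 N·m.
τ in each portion: τ_AC = 3.57×10^6 Pa, τ_CB = 2.21×10^6 Pa; maximum is in AC.
τ_max = T_AC·r/J = 103.1·0.0264/7.63×10^-7 = 3.566×10^6 Pa.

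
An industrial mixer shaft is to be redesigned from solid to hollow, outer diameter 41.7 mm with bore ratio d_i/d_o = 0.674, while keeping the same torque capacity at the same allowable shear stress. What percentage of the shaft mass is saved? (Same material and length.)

Equal τ_max and T ⇒ the solid shaft needs d_s³ = d_o³(1−k⁴), so d_s = 41.7·(1−0.674⁴)^(1/3) = 38.61 mm.
Area ratio A_h/A_s = d_o²(1−k²)/d_s² = (1−k²)/(1−k⁴)^(2/3) = 0.6366.
Mass saving = 1 − 0.6366 = 36.3 %.

36.3 %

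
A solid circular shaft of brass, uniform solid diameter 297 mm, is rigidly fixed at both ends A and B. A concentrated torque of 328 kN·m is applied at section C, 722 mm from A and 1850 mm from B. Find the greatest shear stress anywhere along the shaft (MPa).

With uniform GJ and both ends fixed, compatibility θ_AC = θ_CB gives T_A·a = T_B·b, together with T_A + T_B = T₀.
T_A = T₀·b/(a+b) = 328000·1850/2572 = 235900 N·m; T_B = 92070 N·m.
τ in each portion: τ_AC = 4.59×10^7 Pa, τ_CB = 1.79×10^7 Pa; maximum is in AC.
τ_max = T_AC·r/J = 235900·0.148/7.64×10^-4 = 4.586×10^7 Pa.

45.9 MPa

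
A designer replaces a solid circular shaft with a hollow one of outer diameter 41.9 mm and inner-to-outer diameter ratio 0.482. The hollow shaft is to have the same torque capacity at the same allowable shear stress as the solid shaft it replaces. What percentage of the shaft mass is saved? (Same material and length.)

20.3 %

Equal τ_max and T ⇒ the solid shaft needs d_s³ = d_o³(1−k⁴), so d_s = 41.9·(1−0.482⁴)^(1/3) = 41.13 mm.
Area ratio A_h/A_s = d_o²(1−k²)/d_s² = (1−k²)/(1−k⁴)^(2/3) = 0.7966.
Mass saving = 1 − 0.7966 = 20.3 %.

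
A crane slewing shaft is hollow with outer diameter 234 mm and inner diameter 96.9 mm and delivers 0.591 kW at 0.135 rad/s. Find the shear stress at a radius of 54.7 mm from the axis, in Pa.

838000 Pa

ω = 0.135 rad/s, so T = P/ω = 0.591×10³ / 0.1350 = 4378 N·m.
J = π(d_o⁴ − d_i⁴)/32 = π(0.234⁴ − 0.0969⁴)/32 = 2.857×10^-4 m⁴.
Shear stress varies linearly with radius: τ = T·r/J = 4378 × 0.0547 / 2.857×10^-4 = 8.382×10^5 Pa.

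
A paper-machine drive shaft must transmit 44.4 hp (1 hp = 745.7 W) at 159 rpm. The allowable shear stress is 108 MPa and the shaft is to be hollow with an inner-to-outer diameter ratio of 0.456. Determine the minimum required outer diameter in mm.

46.1 mm

ω = 2π·159/60 = 16.65 rad/s, so T = P/ω = 44.4×745.7 / 16.65 = 1988 N·m.
For a hollow shaft with d_i/d_o = 0.456: τ_max = 16T/(π d_o³ (1−k⁴)), so d_o = [16T/(π τ_allow (1−k⁴))]^(1/3) = [16·1988/(π·1.08×10^8·0.9568)]^(1/3) = 0.04611 m.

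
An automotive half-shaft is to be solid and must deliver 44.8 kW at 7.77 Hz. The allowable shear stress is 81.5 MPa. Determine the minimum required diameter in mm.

ω = 2π·7.77 = 48.82 rad/s, so T = P/ω = 44.8×10³ / 48.82 = 917.7 N·m.
For a solid shaft τ_max = 16T/(πd³), so d = (16T/(π τ_allow))^(1/3) = (16·917.7/(π·8.15×10^7))^(1/3) = 0.03856 m.

38.6 mm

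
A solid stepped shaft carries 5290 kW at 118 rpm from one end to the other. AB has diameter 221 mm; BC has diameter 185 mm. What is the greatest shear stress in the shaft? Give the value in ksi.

ω = 2π·118/60 = 12.36 rad/s, so T = P/ω = 5290×10³ / 12.36 = 428100 N·m.
Under the same torque, τ_max = 16T/(πd³) is largest where d is smallest — segment BC (d = 185 mm).
τ_max = 16·428100/(π·(0.185)³) = 3.443×10^8 Pa.

49.9 ksi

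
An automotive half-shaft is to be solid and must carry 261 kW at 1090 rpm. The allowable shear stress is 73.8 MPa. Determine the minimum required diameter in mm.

ω = 2π·1090/60 = 114.1 rad/s, so T = P/ω = 261×10³ / 114.1 = 2287 N·m.
For a solid shaft τ_max = 16T/(πd³), so d = (16T/(π τ_allow))^(1/3) = (16·2287/(π·7.38×10^7))^(1/3) = 0.05404 m.

54.0 mm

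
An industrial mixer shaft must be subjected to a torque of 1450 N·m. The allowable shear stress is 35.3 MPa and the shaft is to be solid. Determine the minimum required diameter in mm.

For a solid shaft τ_max = 16T/(πd³), so d = (16T/(π τ_allow))^(1/3) = (16·1450/(π·3.53×10^7))^(1/3) = 0.05936 m.

59.4 mm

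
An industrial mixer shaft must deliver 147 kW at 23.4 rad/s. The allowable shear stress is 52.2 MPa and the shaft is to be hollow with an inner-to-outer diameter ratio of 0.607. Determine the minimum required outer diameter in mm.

ω = 23.4 rad/s, so T = P/ω = 147×10³ / 23.40 = 6282 N·m.
For a hollow shaft with d_i/d_o = 0.607: τ_max = 16T/(π d_o³ (1−k⁴)), so d_o = [16T/(π τ_allow (1−k⁴))]^(1/3) = [16·6282/(π·5.22×10^7·0.8642)]^(1/3) = 0.08918 m.

89.2 mm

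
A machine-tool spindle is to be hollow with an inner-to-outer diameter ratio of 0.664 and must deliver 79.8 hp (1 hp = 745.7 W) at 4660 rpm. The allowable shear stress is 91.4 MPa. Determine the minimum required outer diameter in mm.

ω = 2π·4660/60 = 488.0 rad/s, so T = P/ω = 79.8×745.7 / 488.0 = 121.9 N·m.
For a hollow shaft with d_i/d_o = 0.664: τ_max = 16T/(π d_o³ (1−k⁴)), so d_o = [16T/(π τ_allow (1−k⁴))]^(1/3) = [16·121.9/(π·9.14×10^7·0.8056)]^(1/3) = 0.02036 m.

20.4 mm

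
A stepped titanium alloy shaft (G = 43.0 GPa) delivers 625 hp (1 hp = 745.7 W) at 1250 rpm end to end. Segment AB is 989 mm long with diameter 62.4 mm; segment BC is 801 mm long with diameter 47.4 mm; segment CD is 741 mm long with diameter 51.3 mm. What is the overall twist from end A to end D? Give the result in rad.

ω = 2π·1250/60 = 130.9 rad/s, so T = P/ω = 625×745.7 / 130.9 = 3560 N·m.
J_AB = π(0.0624)⁴/32 = 1.49×10^-6 m⁴; J_BC = π(0.0474)⁴/32 = 4.96×10^-7 m⁴; J_CD = π(0.0513)⁴/32 = 6.80×10^-7 m⁴.
θ = (T/G)·Σ L_i/J_i = (3560/43.0×10⁹)·(0.989/1.49×10^-6 + 0.801/4.96×10^-7 + 0.741/6.80×10^-7) = 0.2791 rad.

0.279 rad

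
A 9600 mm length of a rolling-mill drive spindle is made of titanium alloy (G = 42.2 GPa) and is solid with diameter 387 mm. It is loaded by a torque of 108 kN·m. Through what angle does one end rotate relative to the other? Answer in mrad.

J = πd⁴/32 = π(0.387)⁴/32 = 2.202×10^-3 m⁴.
θ = T·L/(G·J) = 108000 × 9.60 / (42.2×10⁹ × 2.202×10^-3) = 0.01116 rad.

11.2 mrad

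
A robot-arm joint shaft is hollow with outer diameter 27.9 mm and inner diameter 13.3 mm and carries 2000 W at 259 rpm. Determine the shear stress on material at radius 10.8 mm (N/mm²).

ω = 2π·259/60 = 27.12 rad/s, so T = P/ω = 2000 / 27.12 = 73.74 N·m.
J = π(d_o⁴ − d_i⁴)/32 = π(0.0279⁴ − 0.0133⁴)/32 = 5.641×10^-8 m⁴.
Shear stress varies linearly with radius: τ = T·r/J = 73.74 × 0.0108 / 5.641×10^-8 = 1.412×10^7 Pa.

14.1 N/mm²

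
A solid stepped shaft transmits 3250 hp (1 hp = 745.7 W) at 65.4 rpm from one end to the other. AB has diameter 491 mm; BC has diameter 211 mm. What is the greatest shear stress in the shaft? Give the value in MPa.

ω = 2π·65.4/60 = 6.849 rad/s, so T = P/ω = 3250×745.7 / 6.849 = 353900 N·m.
Under the same torque, τ_max = 16T/(πd³) is largest where d is smallest — segment BC (d = 211 mm).
τ_max = 16·353900/(π·(0.211)³) = 1.919×10^8 Pa.

192 MPa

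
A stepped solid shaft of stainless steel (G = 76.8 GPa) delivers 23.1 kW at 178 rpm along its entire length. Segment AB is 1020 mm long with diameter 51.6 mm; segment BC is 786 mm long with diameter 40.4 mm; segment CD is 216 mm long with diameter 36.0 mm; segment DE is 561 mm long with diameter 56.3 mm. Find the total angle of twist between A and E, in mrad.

ω = 2π·178/60 = 18.64 rad/s, so T = P/ω = 23.1×10³ / 18.64 = 1239 N·m.
J_AB = π(0.0516)⁴/32 = 6.96×10^-7 m⁴; J_BC = π(0.0404)⁴/32 = 2.62×10^-7 m⁴; J_CD = π(0.0360)⁴/32 = 1.65×10^-7 m⁴; J_DE = π(0.0563)⁴/32 = 9.86×10^-7 m⁴.
θ = (T/G)·Σ L_i/J_i = (1239/76.8×10⁹)·(1.02/6.96×10^-7 + 0.786/2.62×10^-7 + 0.216/1.65×10^-7 + 0.561/9.86×10^-7) = 0.1025 rad.

102 mrad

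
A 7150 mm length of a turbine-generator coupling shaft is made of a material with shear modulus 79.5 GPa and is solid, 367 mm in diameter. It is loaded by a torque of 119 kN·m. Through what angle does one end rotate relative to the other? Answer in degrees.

J = πd⁴/32 = π(0.367)⁴/32 = 1.781×10^-3 m⁴.
θ = T·L/(G·J) = 119000 × 7.15 / (79.5×10⁹ × 1.781×10^-3) = 6.009×10^-3 rad.

0.344°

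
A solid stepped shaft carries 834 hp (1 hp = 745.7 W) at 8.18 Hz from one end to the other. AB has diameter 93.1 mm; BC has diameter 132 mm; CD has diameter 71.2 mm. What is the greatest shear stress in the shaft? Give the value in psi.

24800 psi

ω = 2π·8.18 = 51.40 rad/s, so T = P/ω = 834×745.7 / 51.40 = 12100 N·m.
Under the same torque, τ_max = 16T/(πd³) is largest where d is smallest — segment CD (d = 71.2 mm).
τ_max = 16·12100/(π·(0.0712)³) = 1.707×10^8 Pa.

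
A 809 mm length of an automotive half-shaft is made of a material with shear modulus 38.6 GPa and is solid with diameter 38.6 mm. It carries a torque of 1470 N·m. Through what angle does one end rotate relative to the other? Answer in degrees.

8.10°

J = πd⁴/32 = π(0.0386)⁴/32 = 2.179×10^-7 m⁴.
θ = T·L/(G·J) = 1470 × 0.809 / (38.6×10⁹ × 2.179×10^-7) = 0.1414 rad.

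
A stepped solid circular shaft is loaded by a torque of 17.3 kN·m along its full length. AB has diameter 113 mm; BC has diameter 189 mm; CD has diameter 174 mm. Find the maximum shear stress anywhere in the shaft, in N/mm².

Under the same torque, τ_max = 16T/(πd³) is largest where d is smallest — segment AB (d = 113 mm).
τ_max = 16·17300/(π·(0.113)³) = 6.106×10^7 Pa.

61.1 N/mm²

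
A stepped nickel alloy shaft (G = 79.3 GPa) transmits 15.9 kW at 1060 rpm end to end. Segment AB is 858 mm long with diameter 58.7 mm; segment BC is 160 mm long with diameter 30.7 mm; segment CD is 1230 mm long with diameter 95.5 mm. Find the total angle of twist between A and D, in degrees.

ω = 2π·1060/60 = 111.0 rad/s, so T = P/ω = 15.9×10³ / 111.0 = 143.2 N·m.
J_AB = π(0.0587)⁴/32 = 1.17×10^-6 m⁴; J_BC = π(0.0307)⁴/32 = 8.72×10^-8 m⁴; J_CD = π(0.0955)⁴/32 = 8.17×10^-6 m⁴.
θ = (T/G)·Σ L_i/J_i = (143.2/79.3×10⁹)·(0.858/1.17×10^-6 + 0.160/8.72×10^-8 + 1.23/8.17×10^-6) = 4.916×10^-3 rad.

0.282°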